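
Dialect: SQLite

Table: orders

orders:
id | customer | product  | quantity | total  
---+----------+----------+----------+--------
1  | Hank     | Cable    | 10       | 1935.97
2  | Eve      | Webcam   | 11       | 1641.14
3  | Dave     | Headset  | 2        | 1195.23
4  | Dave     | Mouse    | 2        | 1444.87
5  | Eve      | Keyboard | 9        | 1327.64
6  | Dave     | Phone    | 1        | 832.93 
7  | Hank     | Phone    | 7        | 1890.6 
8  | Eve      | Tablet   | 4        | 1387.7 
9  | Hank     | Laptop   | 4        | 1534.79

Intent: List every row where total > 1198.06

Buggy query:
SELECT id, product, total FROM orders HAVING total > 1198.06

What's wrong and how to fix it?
Bug: HAVING filters the output of aggregation, but this query has no GROUP BY and no aggregate functions, so SQLite rejects it (HAVING clause on a non-aggregate query); the condition here is per row

Fix: Replace HAVING with WHERE since the condition applies to individual rows

Corrected query:
SELECT id, product, total FROM orders WHERE total > 1198.06

Result:
id | product  | total  
---+----------+--------
1  | Cable    | 1935.97
2  | Webcam   | 1641.14
4  | Mouse    | 1444.87
5  | Keyboard | 1327.64
7  | Phone    | 1890.6 
8  | Tablet   | 1387.7 
9  | Laptop   | 1534.79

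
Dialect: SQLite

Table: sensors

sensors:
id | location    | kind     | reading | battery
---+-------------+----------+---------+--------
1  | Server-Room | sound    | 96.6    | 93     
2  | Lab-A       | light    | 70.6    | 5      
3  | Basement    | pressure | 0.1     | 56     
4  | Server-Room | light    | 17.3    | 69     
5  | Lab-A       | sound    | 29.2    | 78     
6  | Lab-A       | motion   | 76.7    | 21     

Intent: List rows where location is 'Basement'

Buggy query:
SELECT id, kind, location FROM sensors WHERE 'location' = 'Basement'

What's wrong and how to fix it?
Bug: Single quotes denote string literals in SQL; the column name is being compared as a constant string

Fix: Reference the column as location without single quotes

Corrected query:
SELECT id, kind, location FROM sensors WHERE location = 'Basement'

Result:
id | kind     | location
---+----------+---------
3  | pressure | Basement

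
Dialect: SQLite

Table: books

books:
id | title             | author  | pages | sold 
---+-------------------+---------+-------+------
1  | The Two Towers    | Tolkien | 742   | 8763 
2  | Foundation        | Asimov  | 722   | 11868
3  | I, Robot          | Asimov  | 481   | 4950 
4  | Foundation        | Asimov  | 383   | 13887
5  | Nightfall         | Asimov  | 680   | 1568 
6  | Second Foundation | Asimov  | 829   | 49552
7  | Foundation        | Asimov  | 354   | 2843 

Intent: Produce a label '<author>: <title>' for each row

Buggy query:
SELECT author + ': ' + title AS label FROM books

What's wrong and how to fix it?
Bug: '+' is numeric addition; on text columns SQLite converts them to 0 instead of concatenating

Fix: Use the || operator for string concatenation

Corrected query:
SELECT author || ': ' || title AS label FROM books

Result:
label                    
-------------------------
Tolkien: The Two Towers  
Asimov: Foundation       
Asimov: I, Robot         
Asimov: Foundation       
Asimov: Nightfall        
Asimov: Second Foundation
Asimov: Foundation       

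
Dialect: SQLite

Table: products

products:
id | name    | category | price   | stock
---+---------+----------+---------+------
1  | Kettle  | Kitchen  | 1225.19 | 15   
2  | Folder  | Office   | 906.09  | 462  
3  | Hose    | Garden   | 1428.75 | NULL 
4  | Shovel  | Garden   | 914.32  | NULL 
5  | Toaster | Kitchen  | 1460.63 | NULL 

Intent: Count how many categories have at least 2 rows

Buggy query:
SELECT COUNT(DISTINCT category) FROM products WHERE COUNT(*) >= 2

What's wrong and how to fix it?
Bug: COUNT(*) cannot appear in WHERE; the per-group count doesn't exist yet

Fix: Use a subquery that GROUPs and filters with HAVING, then count its rows

Corrected query:
SELECT COUNT(*) FROM (SELECT category FROM products GROUP BY category HAVING COUNT(*) >= 2)

Result:
COUNT(*)
--------
2       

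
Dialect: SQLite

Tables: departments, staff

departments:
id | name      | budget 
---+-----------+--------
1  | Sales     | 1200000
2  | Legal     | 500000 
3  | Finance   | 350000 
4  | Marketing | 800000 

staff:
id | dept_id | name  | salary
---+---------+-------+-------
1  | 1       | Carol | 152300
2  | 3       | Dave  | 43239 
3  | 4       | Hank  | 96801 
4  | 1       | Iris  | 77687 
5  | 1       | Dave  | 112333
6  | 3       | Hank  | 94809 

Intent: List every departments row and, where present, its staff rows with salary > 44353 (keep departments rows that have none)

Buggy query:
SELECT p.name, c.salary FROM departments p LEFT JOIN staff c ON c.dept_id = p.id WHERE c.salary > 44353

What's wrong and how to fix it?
Bug: Filtering c.salary in WHERE discards the NULL rows produced by LEFT JOIN, turning it into an inner join

Fix: Put 'c.salary > 44353' in the JOIN's ON clause instead of WHERE

Corrected query:
SELECT p.name, c.salary FROM departments p LEFT JOIN staff c ON c.dept_id = p.id AND c.salary > 44353

Result:
name      | salary
----------+-------
Sales     | 77687 
Sales     | 112333
Sales     | 152300
Legal     | NULL  
Finance   | 94809 
Marketing | 96801 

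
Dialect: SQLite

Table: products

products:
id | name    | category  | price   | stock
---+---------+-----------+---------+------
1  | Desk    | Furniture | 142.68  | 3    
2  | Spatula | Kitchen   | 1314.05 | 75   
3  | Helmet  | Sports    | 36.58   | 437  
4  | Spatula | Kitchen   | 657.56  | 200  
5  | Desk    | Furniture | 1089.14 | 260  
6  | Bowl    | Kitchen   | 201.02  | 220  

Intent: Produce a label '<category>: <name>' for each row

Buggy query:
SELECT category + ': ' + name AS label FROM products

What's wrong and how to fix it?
Bug: '+' is numeric addition; on text columns SQLite converts them to 0 instead of concatenating

Fix: Replace + with || to concatenate text

Corrected query:
SELECT category || ': ' || name AS label FROM products

Result:
label           
----------------
Furniture: Desk 
Kitchen: Spatula
Sports: Helmet  
Kitchen: Spatula
Furniture: Desk 
Kitchen: Bowl   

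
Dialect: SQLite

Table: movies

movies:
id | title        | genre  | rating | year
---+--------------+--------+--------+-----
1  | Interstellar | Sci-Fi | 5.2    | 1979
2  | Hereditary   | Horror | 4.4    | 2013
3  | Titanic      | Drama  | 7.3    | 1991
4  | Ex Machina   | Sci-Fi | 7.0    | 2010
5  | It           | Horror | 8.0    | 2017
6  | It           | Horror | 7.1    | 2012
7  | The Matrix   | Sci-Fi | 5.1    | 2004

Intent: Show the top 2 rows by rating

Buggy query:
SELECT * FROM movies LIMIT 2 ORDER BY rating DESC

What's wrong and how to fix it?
Bug: ORDER BY cannot follow LIMIT; LIMIT is the final clause

Fix: Swap the clauses: ORDER BY first, then LIMIT

Corrected query:
SELECT * FROM movies ORDER BY rating DESC LIMIT 2

Result:
id | title   | genre  | rating | year
---+---------+--------+--------+-----
5  | It      | Horror | 8      | 2017
3  | Titanic | Drama  | 7.3    | 1991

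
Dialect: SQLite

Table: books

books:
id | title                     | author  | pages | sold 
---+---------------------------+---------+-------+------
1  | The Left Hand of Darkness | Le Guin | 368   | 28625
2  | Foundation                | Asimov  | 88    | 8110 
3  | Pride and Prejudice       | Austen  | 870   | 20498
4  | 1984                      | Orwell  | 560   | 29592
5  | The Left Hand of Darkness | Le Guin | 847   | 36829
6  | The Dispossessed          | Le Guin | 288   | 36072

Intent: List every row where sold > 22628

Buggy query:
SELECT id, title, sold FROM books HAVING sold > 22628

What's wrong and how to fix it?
Bug: This is a non-aggregate query (no GROUP BY, no aggregates), so in SQLite the HAVING clause is invalid here; a row-level condition belongs in WHERE

Fix: Use WHERE for row-level filtering

Corrected query:
SELECT id, title, sold FROM books WHERE sold > 22628

Result:
id | title                     | sold 
---+---------------------------+------
1  | The Left Hand of Darkness | 28625
4  | 1984                      | 29592
5  | The Left Hand of Darkness | 36829
6  | The Dispossessed          | 36072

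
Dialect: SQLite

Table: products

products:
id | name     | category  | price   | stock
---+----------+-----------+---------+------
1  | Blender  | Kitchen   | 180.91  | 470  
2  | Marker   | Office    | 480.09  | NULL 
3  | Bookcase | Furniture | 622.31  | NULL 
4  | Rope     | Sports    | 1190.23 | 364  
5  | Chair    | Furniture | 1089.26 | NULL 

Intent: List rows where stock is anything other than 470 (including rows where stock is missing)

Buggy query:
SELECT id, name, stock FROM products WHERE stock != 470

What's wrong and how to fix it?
Bug: Inequality against NULL is unknown, not true; rows with NULL are dropped

Fix: Handle NULL separately with IS NULL alongside the inequality

Corrected query:
SELECT id, name, stock FROM products WHERE stock != 470 OR stock IS NULL

Result:
id | name     | stock
---+----------+------
2  | Marker   | NULL 
3  | Bookcase | NULL 
4  | Rope     | 364  
5  | Chair    | NULL 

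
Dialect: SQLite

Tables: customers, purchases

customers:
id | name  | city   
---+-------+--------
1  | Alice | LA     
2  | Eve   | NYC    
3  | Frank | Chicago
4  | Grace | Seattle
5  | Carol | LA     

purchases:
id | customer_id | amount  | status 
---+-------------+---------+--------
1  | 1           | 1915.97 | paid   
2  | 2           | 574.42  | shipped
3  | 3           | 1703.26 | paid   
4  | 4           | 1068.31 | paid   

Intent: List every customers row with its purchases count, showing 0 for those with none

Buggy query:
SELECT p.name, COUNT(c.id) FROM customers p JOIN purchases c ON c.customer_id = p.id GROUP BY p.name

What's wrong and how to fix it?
Bug: INNER JOIN drops customers rows that have no matching purchases rows

Fix: Switch to LEFT JOIN to retain unmatched parent rows

Corrected query:
SELECT p.name, COUNT(c.id) FROM customers p LEFT JOIN purchases c ON c.customer_id = p.id GROUP BY p.name

Result:
name  | COUNT(c.id)
------+------------
Alice | 1          
Carol | 0          
Eve   | 1          
Frank | 1          
Grace | 1          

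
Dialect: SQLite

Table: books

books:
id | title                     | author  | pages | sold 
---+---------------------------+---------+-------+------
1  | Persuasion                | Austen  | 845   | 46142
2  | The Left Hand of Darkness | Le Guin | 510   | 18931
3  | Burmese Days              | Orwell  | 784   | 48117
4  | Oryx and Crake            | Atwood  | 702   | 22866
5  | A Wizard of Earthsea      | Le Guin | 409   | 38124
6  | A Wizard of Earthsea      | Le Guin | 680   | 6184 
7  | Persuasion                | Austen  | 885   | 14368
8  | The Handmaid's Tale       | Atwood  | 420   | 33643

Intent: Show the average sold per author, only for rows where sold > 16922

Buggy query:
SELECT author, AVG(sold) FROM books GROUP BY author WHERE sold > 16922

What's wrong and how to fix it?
Bug: WHERE cannot follow GROUP BY

Fix: Move the WHERE clause before GROUP BY

Corrected query:
SELECT author, AVG(sold) FROM books WHERE sold > 16922 GROUP BY author

Result:
author  | AVG(sold)
--------+----------
Atwood  | 28254.5  
Austen  | 46142    
Le Guin | 28527.5  
Orwell  | 48117    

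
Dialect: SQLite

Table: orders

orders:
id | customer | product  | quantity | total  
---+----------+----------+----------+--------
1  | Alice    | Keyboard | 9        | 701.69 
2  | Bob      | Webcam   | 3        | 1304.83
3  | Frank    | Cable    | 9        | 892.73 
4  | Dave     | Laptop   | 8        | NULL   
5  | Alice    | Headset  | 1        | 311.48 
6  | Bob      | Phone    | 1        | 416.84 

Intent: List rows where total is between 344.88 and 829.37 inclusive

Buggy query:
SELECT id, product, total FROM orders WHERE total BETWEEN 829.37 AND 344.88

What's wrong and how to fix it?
Bug: The bounds are reversed; BETWEEN a AND b requires a <= b to match anything

Fix: Swap the bounds so the smaller value comes first

Corrected query:
SELECT id, product, total FROM orders WHERE total BETWEEN 344.88 AND 829.37

Result:
id | product  | total 
---+----------+-------
1  | Keyboard | 701.69
6  | Phone    | 416.84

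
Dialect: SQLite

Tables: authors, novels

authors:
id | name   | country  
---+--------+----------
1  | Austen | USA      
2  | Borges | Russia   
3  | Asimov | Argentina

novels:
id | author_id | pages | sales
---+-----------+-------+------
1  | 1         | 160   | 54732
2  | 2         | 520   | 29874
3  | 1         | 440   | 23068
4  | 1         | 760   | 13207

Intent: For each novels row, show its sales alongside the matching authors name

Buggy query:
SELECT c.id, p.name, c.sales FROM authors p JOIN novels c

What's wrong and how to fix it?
Bug: Missing join condition: each novels row is matched to all authors rows instead of just its own

Fix: Specify the join condition linking the foreign key to the parent id

Corrected query:
SELECT c.id, p.name, c.sales FROM authors p JOIN novels c ON c.author_id = p.id

Result:
id | name   | sales
---+--------+------
1  | Austen | 54732
2  | Borges | 29874
3  | Austen | 23068
4  | Austen | 13207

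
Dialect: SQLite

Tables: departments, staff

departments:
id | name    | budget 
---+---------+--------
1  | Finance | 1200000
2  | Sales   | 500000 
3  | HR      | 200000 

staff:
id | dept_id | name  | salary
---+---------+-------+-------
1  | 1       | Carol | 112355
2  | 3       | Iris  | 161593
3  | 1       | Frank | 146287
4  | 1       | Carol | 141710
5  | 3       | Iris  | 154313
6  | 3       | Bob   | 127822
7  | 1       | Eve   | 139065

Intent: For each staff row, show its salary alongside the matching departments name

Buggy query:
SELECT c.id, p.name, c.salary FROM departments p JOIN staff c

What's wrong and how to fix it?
Bug: JOIN with no ON clause produces a cartesian product; every staff row pairs with every departments row

Fix: Specify the join condition linking the foreign key to the parent id

Corrected query:
SELECT c.id, p.name, c.salary FROM departments p JOIN staff c ON c.dept_id = p.id

Result:
id | name    | salary
---+---------+-------
1  | Finance | 112355
2  | HR      | 161593
3  | Finance | 146287
4  | Finance | 141710
5  | HR      | 154313
6  | HR      | 127822
7  | Finance | 139065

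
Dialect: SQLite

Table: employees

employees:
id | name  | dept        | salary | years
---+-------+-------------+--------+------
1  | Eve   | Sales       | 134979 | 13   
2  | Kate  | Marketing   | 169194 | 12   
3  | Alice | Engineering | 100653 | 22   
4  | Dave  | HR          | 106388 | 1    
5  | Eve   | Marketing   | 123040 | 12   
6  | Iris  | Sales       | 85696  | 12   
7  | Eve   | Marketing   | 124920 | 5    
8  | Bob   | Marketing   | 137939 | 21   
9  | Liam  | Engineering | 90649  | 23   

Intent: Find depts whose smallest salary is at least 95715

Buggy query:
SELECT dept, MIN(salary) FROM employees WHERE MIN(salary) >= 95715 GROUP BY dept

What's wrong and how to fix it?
Bug: Aggregates like MIN are computed per group after WHERE runs

Fix: Replace WHERE with HAVING after the GROUP BY

Corrected query:
SELECT dept, MIN(salary) FROM employees GROUP BY dept HAVING MIN(salary) >= 95715

Result:
dept      | MIN(salary)
----------+------------
HR        | 106388     
Marketing | 123040     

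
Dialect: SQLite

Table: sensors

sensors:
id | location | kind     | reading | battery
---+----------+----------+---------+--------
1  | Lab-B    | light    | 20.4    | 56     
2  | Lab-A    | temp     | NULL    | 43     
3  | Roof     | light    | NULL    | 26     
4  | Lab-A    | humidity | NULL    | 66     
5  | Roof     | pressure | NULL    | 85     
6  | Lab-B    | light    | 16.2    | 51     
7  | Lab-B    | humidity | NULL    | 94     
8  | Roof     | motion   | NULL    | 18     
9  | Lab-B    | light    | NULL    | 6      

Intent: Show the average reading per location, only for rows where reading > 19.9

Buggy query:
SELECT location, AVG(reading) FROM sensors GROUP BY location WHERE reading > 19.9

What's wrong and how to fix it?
Bug: Row-level WHERE must come before GROUP BY in the clause order

Fix: Place WHERE between FROM and GROUP BY

Corrected query:
SELECT location, AVG(reading) FROM sensors WHERE reading > 19.9 GROUP BY location

Result:
location | AVG(reading)
---------+-------------
Lab-B    | 20.4        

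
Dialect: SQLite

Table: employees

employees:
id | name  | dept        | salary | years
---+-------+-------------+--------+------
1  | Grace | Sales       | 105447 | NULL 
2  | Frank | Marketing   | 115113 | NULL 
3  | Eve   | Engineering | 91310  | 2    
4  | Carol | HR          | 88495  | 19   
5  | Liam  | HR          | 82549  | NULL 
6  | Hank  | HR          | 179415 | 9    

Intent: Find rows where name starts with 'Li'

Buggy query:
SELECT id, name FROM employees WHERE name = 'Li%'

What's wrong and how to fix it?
Bug: Wildcards only work with LIKE; '=' treats '%' as a literal character

Fix: Use LIKE for wildcard pattern matching

Corrected query:
SELECT id, name FROM employees WHERE name LIKE 'Li%'

Result:
id | name
---+-----
5  | Liam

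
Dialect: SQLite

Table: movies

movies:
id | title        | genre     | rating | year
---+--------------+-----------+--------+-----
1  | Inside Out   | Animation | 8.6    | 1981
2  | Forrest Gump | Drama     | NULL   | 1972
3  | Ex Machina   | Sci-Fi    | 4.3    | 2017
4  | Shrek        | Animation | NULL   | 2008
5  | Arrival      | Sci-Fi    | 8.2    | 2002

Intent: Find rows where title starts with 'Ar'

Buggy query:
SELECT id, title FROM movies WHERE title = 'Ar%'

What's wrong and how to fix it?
Bug: '=' compares the literal string including the % character; pattern matching needs LIKE

Fix: Replace '=' with LIKE so 'Ar%' is treated as a pattern

Corrected query:
SELECT id, title FROM movies WHERE title LIKE 'Ar%'

Result:
id | title  
---+--------
5  | Arrival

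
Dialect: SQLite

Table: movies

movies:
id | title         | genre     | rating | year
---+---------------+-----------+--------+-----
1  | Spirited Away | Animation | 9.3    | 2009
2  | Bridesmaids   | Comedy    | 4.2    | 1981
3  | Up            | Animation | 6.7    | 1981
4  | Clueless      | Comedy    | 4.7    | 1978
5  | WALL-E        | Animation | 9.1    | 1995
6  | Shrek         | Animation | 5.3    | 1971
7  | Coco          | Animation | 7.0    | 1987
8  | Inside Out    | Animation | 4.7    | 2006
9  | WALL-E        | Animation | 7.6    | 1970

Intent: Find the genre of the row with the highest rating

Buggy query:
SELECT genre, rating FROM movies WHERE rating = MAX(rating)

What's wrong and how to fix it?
Bug: WHERE is evaluated per row; an aggregate over the whole table isn't defined there

Fix: Wrap MAX in a scalar subquery so WHERE compares against a single value

Corrected query:
SELECT genre, rating FROM movies WHERE rating = (SELECT MAX(rating) FROM movies)

Result:
genre     | rating
----------+-------
Animation | 9.3   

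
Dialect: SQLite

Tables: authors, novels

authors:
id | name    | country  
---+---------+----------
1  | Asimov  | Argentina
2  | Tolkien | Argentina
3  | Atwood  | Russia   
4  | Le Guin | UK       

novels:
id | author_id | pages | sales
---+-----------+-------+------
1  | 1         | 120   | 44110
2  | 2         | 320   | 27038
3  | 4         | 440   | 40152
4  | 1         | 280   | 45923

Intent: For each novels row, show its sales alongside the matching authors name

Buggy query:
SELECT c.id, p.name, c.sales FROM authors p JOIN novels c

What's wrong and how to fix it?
Bug: Missing join condition: each novels row is matched to all authors rows instead of just its own

Fix: Specify the join condition linking the foreign key to the parent id

Corrected query:
SELECT c.id, p.name, c.sales FROM authors p JOIN novels c ON c.author_id = p.id

Result:
id | name    | sales
---+---------+------
1  | Asimov  | 44110
2  | Tolkien | 27038
3  | Le Guin | 40152
4  | Asimov  | 45923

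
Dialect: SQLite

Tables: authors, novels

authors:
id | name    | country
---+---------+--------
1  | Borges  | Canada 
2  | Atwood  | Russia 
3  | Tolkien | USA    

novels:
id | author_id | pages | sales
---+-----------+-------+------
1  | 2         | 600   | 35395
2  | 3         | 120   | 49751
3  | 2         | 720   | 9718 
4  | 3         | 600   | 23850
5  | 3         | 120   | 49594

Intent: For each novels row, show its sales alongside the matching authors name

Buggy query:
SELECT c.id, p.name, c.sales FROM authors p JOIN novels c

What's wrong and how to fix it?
Bug: JOIN with no ON clause produces a cartesian product; every novels row pairs with every authors row

Fix: Specify the join condition linking the foreign key to the parent id

Corrected query:
SELECT c.id, p.name, c.sales FROM authors p JOIN novels c ON c.author_id = p.id

Result:
id | name    | sales
---+---------+------
1  | Atwood  | 35395
2  | Tolkien | 49751
3  | Atwood  | 9718 
4  | Tolkien | 23850
5  | Tolkien | 49594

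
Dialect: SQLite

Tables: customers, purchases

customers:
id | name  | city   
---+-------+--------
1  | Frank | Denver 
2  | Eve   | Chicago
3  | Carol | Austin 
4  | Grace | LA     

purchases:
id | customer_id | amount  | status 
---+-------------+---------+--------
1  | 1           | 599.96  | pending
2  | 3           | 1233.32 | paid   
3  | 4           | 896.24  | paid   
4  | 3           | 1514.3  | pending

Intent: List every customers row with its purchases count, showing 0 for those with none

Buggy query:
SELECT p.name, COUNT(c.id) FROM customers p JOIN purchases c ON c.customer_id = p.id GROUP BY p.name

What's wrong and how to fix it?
Bug: INNER JOIN drops customers rows that have no matching purchases rows

Fix: Use LEFT JOIN so parents without children still appear (COUNT(c.id) gives 0)

Corrected query:
SELECT p.name, COUNT(c.id) FROM customers p LEFT JOIN purchases c ON c.customer_id = p.id GROUP BY p.name

Result:
name  | COUNT(c.id)
------+------------
Carol | 2          
Eve   | 0          
Frank | 1          
Grace | 1          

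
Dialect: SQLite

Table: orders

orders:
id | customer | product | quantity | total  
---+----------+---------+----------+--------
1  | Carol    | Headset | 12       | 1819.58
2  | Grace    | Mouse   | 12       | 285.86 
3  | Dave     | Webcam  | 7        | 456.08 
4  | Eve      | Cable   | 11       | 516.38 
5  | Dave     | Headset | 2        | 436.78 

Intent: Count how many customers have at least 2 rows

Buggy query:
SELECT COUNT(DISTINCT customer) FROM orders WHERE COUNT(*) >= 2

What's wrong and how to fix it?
Bug: WHERE filters individual rows, not groups, so a group-level COUNT is invalid there

Fix: Group first with HAVING COUNT(*) >= 2, then COUNT the resulting groups

Corrected query:
SELECT COUNT(*) FROM (SELECT customer FROM orders GROUP BY customer HAVING COUNT(*) >= 2)

Result:
COUNT(*)
--------
1       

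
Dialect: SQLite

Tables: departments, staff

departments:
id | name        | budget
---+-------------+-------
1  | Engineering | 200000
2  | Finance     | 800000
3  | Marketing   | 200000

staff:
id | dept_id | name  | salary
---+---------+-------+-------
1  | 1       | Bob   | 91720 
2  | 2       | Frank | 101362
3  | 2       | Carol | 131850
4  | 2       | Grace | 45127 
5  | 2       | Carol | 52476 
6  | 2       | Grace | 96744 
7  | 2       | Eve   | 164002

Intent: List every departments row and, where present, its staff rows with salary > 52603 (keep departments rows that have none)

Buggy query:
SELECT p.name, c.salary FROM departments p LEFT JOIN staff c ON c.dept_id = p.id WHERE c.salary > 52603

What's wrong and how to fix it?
Bug: A WHERE condition on the right-hand table after LEFT JOIN drops unmatched parents

Fix: Move the right-table condition into the ON clause so unmatched parents are kept

Corrected query:
SELECT p.name, c.salary FROM departments p LEFT JOIN staff c ON c.dept_id = p.id AND c.salary > 52603

Result:
name        | salary
------------+-------
Engineering | 91720 
Finance     | 96744 
Finance     | 101362
Finance     | 131850
Finance     | 164002
Marketing   | NULL  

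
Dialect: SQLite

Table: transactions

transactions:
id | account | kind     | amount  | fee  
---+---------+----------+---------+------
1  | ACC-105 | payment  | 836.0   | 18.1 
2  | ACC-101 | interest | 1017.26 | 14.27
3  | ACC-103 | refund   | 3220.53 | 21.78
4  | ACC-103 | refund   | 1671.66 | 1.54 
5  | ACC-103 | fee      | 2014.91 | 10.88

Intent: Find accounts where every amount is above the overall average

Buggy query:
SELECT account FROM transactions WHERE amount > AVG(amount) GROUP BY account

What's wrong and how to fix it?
Bug: WHERE evaluates per row before aggregation, so AVG() is unavailable

Fix: Compute the overall average in a scalar subquery and compare each group's MIN against it in HAVING

Corrected query:
SELECT account FROM transactions GROUP BY account HAVING MIN(amount) > (SELECT AVG(amount) FROM transactions)

Result:
(no rows)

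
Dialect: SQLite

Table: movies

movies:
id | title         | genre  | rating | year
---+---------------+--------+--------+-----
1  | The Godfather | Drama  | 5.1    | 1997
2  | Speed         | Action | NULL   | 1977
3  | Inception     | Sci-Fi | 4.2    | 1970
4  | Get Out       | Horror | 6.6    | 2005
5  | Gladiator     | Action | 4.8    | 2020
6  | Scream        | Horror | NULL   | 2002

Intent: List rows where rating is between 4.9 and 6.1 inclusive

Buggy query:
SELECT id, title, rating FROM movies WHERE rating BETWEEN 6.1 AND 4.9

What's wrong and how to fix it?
Bug: BETWEEN expects the lower bound first; with 6.1 AND 4.9 the range is empty

Fix: Swap the bounds so the smaller value comes first

Corrected query:
SELECT id, title, rating FROM movies WHERE rating BETWEEN 4.9 AND 6.1

Result:
id | title         | rating
---+---------------+-------
1  | The Godfather | 5.1   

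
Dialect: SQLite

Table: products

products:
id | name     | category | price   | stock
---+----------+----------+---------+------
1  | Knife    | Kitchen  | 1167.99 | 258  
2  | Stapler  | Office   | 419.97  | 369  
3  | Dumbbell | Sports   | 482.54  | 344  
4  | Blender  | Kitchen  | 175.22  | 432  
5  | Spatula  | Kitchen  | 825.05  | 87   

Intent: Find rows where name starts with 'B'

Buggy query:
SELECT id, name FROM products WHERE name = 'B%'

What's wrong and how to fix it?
Bug: '=' compares the literal string including the % character; pattern matching needs LIKE

Fix: Replace '=' with LIKE so 'B%' is treated as a pattern

Corrected query:
SELECT id, name FROM products WHERE name LIKE 'B%'

Result:
id | name   
---+--------
4  | Blender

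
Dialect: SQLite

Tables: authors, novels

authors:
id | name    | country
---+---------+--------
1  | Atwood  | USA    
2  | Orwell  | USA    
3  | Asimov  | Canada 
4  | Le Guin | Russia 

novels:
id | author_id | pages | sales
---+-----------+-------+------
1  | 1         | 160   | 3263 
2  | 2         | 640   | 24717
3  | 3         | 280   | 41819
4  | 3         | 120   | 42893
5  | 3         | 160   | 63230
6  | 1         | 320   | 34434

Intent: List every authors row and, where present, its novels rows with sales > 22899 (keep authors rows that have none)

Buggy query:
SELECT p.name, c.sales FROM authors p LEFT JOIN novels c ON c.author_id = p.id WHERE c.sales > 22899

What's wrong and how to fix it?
Bug: A WHERE condition on the right-hand table after LEFT JOIN drops unmatched parents

Fix: Move the right-table condition into the ON clause so unmatched parents are kept

Corrected query:
SELECT p.name, c.sales FROM authors p LEFT JOIN novels c ON c.author_id = p.id AND c.sales > 22899

Result:
name    | sales
--------+------
Atwood  | 34434
Orwell  | 24717
Asimov  | 41819
Asimov  | 42893
Asimov  | 63230
Le Guin | NULL 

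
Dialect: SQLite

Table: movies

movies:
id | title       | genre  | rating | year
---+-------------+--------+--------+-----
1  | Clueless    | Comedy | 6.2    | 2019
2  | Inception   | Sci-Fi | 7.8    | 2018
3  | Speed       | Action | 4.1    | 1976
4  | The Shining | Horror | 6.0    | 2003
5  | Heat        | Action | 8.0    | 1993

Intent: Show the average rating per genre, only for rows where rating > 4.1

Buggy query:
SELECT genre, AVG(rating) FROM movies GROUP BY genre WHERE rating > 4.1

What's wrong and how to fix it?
Bug: Row-level WHERE must come before GROUP BY in the clause order

Fix: Place WHERE between FROM and GROUP BY

Corrected query:
SELECT genre, AVG(rating) FROM movies WHERE rating > 4.1 GROUP BY genre

Result:
genre  | AVG(rating)
-------+------------
Action | 8          
Comedy | 6.2        
Horror | 6          
Sci-Fi | 7.8        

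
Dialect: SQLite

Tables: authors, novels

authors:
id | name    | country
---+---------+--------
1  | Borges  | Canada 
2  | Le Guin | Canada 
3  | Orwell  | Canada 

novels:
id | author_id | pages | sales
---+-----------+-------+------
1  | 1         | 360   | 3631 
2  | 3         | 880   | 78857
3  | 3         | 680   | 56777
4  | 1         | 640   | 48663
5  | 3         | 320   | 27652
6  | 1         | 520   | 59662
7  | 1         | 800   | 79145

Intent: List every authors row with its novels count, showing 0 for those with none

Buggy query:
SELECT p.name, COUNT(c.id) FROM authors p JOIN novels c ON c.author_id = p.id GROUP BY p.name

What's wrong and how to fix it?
Bug: An inner join excludes parents with zero children

Fix: Use LEFT JOIN so parents without children still appear (COUNT(c.id) gives 0)

Corrected query:
SELECT p.name, COUNT(c.id) FROM authors p LEFT JOIN novels c ON c.author_id = p.id GROUP BY p.name

Result:
name    | COUNT(c.id)
--------+------------
Borges  | 4          
Le Guin | 0          
Orwell  | 3          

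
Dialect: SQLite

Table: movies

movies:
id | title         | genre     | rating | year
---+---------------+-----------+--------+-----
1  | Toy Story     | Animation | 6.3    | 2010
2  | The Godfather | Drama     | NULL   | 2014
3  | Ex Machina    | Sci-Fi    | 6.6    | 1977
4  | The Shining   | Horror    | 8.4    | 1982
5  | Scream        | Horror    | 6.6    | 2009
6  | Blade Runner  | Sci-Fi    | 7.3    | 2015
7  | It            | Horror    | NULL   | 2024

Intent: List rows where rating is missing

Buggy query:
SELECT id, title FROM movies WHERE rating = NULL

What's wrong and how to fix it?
Bug: '= NULL' is always unknown in SQL three-valued logic, so no rows match

Fix: Use IS NULL to test for NULL

Corrected query:
SELECT id, title FROM movies WHERE rating IS NULL

Result:
id | title        
---+--------------
2  | The Godfather
7  | It           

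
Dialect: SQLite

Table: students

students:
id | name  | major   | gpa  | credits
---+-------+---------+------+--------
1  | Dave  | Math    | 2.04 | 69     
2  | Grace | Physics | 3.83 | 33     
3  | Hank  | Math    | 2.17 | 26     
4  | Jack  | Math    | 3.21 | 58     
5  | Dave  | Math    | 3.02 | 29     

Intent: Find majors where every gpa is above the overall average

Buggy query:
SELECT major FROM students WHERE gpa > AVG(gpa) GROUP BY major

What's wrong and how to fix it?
Bug: WHERE evaluates per row before aggregation, so AVG() is unavailable

Fix: Use a subquery for AVG and a HAVING MIN(...) filter so the condition holds for every row in the group

Corrected query:
SELECT major FROM students GROUP BY major HAVING MIN(gpa) > (SELECT AVG(gpa) FROM students)

Result:
major  
-------
Physics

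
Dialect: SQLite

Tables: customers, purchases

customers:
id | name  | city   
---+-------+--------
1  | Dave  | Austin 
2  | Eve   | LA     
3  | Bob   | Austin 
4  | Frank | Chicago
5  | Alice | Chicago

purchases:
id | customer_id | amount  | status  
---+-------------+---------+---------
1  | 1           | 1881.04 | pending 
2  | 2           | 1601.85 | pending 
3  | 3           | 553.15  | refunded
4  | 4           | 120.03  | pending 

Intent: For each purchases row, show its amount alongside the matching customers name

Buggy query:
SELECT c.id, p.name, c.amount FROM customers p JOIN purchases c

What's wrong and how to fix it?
Bug: Missing join condition: each purchases row is matched to all customers rows instead of just its own

Fix: Specify the join condition linking the foreign key to the parent id

Corrected query:
SELECT c.id, p.name, c.amount FROM customers p JOIN purchases c ON c.customer_id = p.id

Result:
id | name  | amount 
---+-------+--------
1  | Dave  | 1881.04
2  | Eve   | 1601.85
3  | Bob   | 553.15 
4  | Frank | 120.03 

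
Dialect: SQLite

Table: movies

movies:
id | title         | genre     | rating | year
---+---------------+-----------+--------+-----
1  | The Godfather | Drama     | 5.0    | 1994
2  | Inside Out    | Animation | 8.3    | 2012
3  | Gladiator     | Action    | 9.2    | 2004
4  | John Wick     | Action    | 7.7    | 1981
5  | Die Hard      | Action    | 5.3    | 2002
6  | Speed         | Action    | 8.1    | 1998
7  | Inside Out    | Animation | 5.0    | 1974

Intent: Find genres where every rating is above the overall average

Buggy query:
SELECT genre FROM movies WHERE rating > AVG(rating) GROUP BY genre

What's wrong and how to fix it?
Bug: AVG() is an aggregate; it can't sit directly in WHERE

Fix: Use a subquery for AVG and a HAVING MIN(...) filter so the condition holds for every row in the group

Corrected query:
SELECT genre FROM movies GROUP BY genre HAVING MIN(rating) > (SELECT AVG(rating) FROM movies)

Result:
(no rows)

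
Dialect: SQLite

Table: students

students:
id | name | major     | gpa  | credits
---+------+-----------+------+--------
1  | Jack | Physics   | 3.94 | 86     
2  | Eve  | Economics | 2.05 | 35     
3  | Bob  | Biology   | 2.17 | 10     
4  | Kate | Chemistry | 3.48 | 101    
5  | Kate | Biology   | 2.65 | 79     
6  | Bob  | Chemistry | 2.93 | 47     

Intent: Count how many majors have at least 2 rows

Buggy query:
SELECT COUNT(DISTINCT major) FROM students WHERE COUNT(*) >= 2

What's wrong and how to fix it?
Bug: COUNT(*) cannot appear in WHERE; the per-group count doesn't exist yet

Fix: Group first with HAVING COUNT(*) >= 2, then COUNT the resulting groups

Corrected query:
SELECT COUNT(*) FROM (SELECT major FROM students GROUP BY major HAVING COUNT(*) >= 2)

Result:
COUNT(*)
--------
2       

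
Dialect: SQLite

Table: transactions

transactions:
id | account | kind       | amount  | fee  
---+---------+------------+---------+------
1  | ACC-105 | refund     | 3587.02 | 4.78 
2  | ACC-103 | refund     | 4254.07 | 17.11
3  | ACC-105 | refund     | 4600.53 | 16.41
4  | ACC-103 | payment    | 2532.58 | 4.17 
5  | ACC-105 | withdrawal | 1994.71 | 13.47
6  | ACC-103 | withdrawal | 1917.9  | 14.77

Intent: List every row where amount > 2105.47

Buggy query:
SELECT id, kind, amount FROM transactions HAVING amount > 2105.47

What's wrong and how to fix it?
Bug: HAVING filters the output of aggregation, but this query has no GROUP BY and no aggregate functions, so SQLite rejects it (HAVING clause on a non-aggregate query); the condition here is per row

Fix: Use WHERE for row-level filtering

Corrected query:
SELECT id, kind, amount FROM transactions WHERE amount > 2105.47

Result:
id | kind    | amount 
---+---------+--------
1  | refund  | 3587.02
2  | refund  | 4254.07
3  | refund  | 4600.53
4  | payment | 2532.58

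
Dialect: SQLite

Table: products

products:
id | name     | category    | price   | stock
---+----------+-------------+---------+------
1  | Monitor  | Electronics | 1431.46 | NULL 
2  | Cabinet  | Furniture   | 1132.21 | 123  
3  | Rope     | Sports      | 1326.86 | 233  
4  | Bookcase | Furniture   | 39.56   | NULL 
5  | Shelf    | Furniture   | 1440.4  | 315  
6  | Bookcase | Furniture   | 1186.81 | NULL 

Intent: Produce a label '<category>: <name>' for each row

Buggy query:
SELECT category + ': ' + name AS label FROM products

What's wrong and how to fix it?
Bug: '+' is numeric addition; on text columns SQLite converts them to 0 instead of concatenating

Fix: Replace + with || to concatenate text

Corrected query:
SELECT category || ': ' || name AS label FROM products

Result:
label               
--------------------
Electronics: Monitor
Furniture: Cabinet  
Sports: Rope        
Furniture: Bookcase 
Furniture: Shelf    
Furniture: Bookcase 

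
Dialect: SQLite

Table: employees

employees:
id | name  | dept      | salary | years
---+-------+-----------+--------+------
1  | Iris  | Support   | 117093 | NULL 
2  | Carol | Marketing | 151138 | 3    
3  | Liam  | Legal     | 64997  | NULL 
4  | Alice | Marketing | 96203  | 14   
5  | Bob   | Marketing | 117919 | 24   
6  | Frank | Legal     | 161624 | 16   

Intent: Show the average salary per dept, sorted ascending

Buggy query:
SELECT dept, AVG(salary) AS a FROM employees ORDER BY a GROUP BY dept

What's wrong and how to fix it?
Bug: GROUP BY must precede ORDER BY

Fix: Move ORDER BY to the end, after GROUP BY

Corrected query:
SELECT dept, AVG(salary) AS a FROM employees GROUP BY dept ORDER BY a

Result:
dept      | a            
----------+--------------
Legal     | 113310.5     
Support   | 117093       
Marketing | 121753.333333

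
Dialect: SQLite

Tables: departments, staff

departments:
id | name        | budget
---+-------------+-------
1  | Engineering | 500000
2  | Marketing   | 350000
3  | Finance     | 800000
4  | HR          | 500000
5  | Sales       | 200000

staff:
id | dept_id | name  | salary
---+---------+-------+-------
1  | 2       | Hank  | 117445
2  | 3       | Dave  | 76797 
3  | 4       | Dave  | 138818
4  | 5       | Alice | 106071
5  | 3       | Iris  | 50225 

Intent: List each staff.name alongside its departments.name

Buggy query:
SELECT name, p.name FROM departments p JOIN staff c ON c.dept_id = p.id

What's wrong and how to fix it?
Bug: 'name' exists in both joined tables, so the database can't tell which one is meant

Fix: Prefix ambiguous columns with the table alias

Corrected query:
SELECT c.name, p.name FROM departments p JOIN staff c ON c.dept_id = p.id

Result:
name  | name     
------+----------
Hank  | Marketing
Dave  | Finance  
Dave  | HR       
Alice | Sales    
Iris  | Finance  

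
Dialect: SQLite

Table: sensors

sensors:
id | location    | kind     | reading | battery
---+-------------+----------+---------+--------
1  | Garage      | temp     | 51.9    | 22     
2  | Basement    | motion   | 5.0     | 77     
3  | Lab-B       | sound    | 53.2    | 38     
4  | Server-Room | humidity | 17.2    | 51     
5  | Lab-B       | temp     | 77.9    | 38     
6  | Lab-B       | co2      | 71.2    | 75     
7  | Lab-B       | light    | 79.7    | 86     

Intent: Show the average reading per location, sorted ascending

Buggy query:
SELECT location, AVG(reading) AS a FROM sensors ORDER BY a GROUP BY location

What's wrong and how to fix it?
Bug: ORDER BY appears before GROUP BY; SQL clause order requires GROUP BY first

Fix: Move ORDER BY to the end, after GROUP BY

Corrected query:
SELECT location, AVG(reading) AS a FROM sensors GROUP BY location ORDER BY a

Result:
location    | a   
------------+-----
Basement    | 5   
Server-Room | 17.2
Garage      | 51.9
Lab-B       | 70.5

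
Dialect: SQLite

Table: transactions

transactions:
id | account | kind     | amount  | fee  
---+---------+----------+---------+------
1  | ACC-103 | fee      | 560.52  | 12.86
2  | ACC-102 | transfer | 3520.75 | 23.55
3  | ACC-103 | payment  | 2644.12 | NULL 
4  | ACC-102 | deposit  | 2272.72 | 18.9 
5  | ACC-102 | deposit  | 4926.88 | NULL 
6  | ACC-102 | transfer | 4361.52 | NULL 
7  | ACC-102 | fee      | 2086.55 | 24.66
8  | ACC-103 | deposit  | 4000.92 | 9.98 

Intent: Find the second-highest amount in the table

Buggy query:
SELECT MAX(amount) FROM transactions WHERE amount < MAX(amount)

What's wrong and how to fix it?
Bug: MAX(amount) on the right of the comparison is an aggregate-in-WHERE error

Fix: Compute the overall MAX in a subquery, then take MAX of rows below it

Corrected query:
SELECT MAX(amount) FROM transactions WHERE amount < (SELECT MAX(amount) FROM transactions)

Result:
MAX(amount)
-----------
4361.52    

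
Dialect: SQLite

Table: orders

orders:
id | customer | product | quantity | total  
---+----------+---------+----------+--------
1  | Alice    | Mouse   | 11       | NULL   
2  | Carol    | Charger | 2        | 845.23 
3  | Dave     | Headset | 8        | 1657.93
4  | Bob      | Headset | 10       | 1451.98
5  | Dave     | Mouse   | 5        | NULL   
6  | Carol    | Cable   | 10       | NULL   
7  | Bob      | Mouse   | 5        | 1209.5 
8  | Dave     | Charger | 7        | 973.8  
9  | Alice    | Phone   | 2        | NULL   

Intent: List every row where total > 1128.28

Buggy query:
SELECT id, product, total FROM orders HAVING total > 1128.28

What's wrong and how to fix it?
Bug: HAVING filters the output of aggregation, but this query has no GROUP BY and no aggregate functions, so SQLite rejects it (HAVING clause on a non-aggregate query); the condition here is per row

Fix: Replace HAVING with WHERE since the condition applies to individual rows

Corrected query:
SELECT id, product, total FROM orders WHERE total > 1128.28

Result:
id | product | total  
---+---------+--------
3  | Headset | 1657.93
4  | Headset | 1451.98
7  | Mouse   | 1209.5 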